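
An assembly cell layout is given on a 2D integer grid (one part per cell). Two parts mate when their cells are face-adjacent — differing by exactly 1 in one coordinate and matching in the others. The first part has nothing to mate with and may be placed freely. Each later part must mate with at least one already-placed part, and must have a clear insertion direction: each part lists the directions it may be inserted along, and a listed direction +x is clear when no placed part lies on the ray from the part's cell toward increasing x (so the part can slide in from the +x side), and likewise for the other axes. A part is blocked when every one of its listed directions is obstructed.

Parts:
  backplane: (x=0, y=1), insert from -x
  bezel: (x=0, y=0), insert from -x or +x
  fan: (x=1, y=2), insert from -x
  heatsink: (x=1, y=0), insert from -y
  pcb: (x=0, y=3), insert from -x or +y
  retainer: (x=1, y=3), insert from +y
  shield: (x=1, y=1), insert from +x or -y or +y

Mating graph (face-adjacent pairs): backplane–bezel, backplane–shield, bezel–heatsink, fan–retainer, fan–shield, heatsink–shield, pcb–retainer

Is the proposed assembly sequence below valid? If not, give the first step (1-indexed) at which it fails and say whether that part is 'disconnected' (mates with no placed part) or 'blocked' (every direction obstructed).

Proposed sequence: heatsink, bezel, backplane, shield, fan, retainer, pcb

1. heatsink@(1, 0) [-y clear] — {heatsink}
2. bezel@(0, 0) [-x clear] — {bezel, heatsink}
3. backplane@(0, 1) [-x clear] — {backplane, bezel, heatsink}
4. shield@(1, 1) [+x clear] — {backplane, bezel, heatsink, shield}
5. fan@(1, 2) [-x clear] — {backplane, bezel, fan, heatsink, shield}
6. retainer@(1, 3) [+y clear] — {backplane, bezel, fan, heatsink, retainer, shield}
7. pcb@(0, 3) [-x clear] — {backplane, bezel, fan, heatsink, pcb, retainer, shield}

Valid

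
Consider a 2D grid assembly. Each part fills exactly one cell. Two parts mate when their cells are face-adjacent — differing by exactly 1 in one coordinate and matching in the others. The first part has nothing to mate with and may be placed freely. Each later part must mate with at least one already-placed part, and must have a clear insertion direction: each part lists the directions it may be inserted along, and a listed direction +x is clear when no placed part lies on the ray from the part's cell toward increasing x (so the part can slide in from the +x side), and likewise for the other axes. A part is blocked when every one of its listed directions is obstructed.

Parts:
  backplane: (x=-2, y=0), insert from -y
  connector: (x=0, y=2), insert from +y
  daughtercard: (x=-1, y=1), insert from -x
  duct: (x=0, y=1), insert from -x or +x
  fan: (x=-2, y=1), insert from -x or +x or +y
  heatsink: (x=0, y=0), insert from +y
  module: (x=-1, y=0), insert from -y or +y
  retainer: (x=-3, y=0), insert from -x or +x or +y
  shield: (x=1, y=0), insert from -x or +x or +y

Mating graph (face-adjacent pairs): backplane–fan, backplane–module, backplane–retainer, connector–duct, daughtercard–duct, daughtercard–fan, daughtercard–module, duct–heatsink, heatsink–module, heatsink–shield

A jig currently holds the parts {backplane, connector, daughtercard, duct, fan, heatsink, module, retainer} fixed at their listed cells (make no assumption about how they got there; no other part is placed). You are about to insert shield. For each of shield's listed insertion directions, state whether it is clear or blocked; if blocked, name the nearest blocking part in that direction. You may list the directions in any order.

-x: nearest on ray is heatsink@(0, 0) ⇒ blocked
+x: ray from shield(1, 0) has no placed part ⇒ clear
+y: ray from shield(1, 0) has no placed part ⇒ clear

+x: clear; +y: clear; -x: blocked by heatsink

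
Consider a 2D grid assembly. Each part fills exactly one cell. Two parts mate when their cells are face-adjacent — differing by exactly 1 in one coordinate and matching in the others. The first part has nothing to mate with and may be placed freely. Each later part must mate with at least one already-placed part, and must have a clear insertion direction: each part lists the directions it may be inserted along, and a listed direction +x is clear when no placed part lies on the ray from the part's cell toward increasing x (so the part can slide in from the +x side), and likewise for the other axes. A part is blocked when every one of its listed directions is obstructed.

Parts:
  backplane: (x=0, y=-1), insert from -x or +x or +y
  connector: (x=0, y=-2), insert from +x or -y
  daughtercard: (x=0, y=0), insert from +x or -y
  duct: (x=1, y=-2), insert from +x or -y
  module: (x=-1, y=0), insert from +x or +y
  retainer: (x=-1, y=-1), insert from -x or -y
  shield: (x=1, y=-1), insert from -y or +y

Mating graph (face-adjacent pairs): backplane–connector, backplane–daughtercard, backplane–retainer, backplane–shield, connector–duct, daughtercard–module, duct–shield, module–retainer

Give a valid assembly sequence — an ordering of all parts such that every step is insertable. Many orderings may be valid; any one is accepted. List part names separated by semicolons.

1. duct@(1, -2) [+x clear] — {duct}
2. shield@(1, -1) [+y clear] — {duct, shield}
3. connector@(0, -2) [-y clear] — {connector, duct, shield}
4. backplane@(0, -1) [-x clear] — {backplane, connector, duct, shield}
5. daughtercard@(0, 0) [+x clear] — {backplane, connector, daughtercard, duct, shield}
6. module@(-1, 0) [+y clear] — {backplane, connector, daughtercard, duct, module, shield}
7. retainer@(-1, -1) [-x clear] — {backplane, connector, daughtercard, duct, module, retainer, shield}

duct; shield; connector; backplane; daughtercard; module; retainer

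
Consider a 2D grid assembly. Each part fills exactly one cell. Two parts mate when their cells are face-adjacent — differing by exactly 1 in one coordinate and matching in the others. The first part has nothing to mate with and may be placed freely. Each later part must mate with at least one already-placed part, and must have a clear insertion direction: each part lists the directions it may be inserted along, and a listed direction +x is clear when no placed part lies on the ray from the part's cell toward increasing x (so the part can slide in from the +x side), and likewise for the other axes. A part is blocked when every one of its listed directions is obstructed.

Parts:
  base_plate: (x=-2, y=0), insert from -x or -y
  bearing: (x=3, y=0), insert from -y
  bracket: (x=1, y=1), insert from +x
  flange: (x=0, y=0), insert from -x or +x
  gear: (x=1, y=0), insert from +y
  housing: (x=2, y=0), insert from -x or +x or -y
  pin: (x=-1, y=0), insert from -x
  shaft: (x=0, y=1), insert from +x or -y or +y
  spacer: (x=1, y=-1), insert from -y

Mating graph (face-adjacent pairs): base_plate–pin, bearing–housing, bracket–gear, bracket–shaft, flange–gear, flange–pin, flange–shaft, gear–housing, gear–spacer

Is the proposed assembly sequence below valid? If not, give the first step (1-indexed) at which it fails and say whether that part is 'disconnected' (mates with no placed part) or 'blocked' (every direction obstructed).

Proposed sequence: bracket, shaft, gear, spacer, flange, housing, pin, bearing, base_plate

1. bracket@(1, 1) [+x clear] — {bracket}
2. shaft@(0, 1) [-y clear] — {bracket, shaft}
3. gear@(1, 0) — +y all obstructed ⇒ blocked

Invalid at step 3 (blocked)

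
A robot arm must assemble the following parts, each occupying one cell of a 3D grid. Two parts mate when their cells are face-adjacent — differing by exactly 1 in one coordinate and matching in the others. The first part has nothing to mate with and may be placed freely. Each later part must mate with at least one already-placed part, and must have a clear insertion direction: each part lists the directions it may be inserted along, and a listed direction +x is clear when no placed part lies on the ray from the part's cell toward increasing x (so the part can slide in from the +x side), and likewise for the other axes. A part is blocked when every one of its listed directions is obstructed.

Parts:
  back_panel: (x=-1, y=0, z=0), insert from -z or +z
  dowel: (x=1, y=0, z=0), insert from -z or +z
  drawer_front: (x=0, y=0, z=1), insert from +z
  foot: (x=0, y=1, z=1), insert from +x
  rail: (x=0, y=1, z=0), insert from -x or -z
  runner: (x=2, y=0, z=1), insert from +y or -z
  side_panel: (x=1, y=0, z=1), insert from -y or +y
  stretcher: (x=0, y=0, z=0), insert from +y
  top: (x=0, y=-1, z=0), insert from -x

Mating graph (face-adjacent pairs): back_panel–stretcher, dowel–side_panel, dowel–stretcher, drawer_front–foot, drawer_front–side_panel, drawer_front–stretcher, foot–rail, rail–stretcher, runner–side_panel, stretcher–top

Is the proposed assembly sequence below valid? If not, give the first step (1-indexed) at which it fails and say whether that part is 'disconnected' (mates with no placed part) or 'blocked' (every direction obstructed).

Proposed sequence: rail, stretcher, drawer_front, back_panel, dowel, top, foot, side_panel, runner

Invalid at step 2 (blocked)

1. rail@(0, 1, 0) [-x clear] — {rail}
2. stretcher@(0, 0, 0) — +y all obstructed ⇒ blocked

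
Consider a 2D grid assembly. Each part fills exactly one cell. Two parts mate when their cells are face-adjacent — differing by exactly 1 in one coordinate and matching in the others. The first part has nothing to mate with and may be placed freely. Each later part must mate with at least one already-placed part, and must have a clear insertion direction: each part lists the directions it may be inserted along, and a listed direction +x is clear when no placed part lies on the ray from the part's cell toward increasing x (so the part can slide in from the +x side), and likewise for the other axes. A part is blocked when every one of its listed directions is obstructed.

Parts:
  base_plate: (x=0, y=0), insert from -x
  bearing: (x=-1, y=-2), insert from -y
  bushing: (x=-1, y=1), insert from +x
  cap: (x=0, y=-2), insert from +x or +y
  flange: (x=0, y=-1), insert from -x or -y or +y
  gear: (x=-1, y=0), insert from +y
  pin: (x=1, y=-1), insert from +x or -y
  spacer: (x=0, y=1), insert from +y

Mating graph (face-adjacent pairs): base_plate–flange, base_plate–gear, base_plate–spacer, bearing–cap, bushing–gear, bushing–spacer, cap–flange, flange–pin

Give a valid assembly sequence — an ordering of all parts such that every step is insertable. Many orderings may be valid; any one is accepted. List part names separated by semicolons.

1. flange@(0, -1) [-x clear] — {flange}
2. base_plate@(0, 0) [-x clear] — {base_plate, flange}
3. cap@(0, -2) [+x clear] — {base_plate, cap, flange}
4. bearing@(-1, -2) [-y clear] — {base_plate, bearing, cap, flange}
5. gear@(-1, 0) [+y clear] — {base_plate, bearing, cap, flange, gear}
6. bushing@(-1, 1) [+x clear] — {base_plate, bearing, bushing, cap, flange, gear}
7. pin@(1, -1) [+x clear] — {base_plate, bearing, bushing, cap, flange, gear, pin}
8. spacer@(0, 1) [+y clear] — {base_plate, bearing, bushing, cap, flange, gear, pin, spacer}

flange; base_plate; cap; bearing; gear; bushing; pin; spacer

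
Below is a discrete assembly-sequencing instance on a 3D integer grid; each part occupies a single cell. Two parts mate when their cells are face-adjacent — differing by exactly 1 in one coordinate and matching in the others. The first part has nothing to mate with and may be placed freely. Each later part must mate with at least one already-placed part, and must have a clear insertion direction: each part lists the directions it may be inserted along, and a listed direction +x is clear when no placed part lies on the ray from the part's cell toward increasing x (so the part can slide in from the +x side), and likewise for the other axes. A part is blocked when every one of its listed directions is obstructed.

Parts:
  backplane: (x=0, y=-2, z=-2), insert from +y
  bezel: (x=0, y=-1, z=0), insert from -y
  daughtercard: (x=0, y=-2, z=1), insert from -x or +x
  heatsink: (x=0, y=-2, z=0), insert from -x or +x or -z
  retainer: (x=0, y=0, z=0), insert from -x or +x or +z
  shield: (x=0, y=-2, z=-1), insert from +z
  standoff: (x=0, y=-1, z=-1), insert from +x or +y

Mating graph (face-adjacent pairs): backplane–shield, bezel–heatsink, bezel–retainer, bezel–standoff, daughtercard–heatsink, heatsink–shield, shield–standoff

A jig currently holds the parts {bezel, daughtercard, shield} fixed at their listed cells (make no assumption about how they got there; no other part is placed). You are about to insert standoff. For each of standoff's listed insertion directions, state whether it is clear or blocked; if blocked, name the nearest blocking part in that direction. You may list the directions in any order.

+x: ray from standoff(0, -1, -1) has no placed part ⇒ clear
+y: ray from standoff(0, -1, -1) has no placed part ⇒ clear

+x: clear; +y: clear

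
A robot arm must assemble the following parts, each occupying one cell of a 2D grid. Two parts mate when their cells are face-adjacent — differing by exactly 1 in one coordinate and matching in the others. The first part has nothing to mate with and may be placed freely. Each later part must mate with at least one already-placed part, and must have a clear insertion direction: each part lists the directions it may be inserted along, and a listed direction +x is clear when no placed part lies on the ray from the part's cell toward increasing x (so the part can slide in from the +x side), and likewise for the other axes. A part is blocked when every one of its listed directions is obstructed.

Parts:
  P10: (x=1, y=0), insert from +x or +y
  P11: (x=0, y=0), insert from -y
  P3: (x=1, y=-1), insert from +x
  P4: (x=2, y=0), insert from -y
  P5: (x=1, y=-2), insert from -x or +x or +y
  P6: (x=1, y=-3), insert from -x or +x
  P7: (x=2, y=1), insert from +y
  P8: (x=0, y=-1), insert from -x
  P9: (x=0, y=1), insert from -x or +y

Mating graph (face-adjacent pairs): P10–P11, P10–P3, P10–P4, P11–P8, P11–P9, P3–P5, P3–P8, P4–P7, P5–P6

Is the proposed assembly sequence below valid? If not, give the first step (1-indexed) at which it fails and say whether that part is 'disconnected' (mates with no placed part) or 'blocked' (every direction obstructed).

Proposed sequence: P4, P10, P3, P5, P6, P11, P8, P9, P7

1. P4@(2, 0) [-y clear] — {P4}
2. P10@(1, 0) [+y clear] — {P10, P4}
3. P3@(1, -1) [+x clear] — {P10, P3, P4}
4. P5@(1, -2) [-x clear] — {P10, P3, P4, P5}
5. P6@(1, -3) [-x clear] — {P10, P3, P4, P5, P6}
6. P11@(0, 0) [-y clear] — {P10, P11, P3, P4, P5, P6}
7. P8@(0, -1) [-x clear] — {P10, P11, P3, P4, P5, P6, P8}
8. P9@(0, 1) [-x clear] — {P10, P11, P3, P4, P5, P6, P8, P9}
9. P7@(2, 1) [+y clear] — {P10, P11, P3, P4, P5, P6, P7, P8, P9}

Valid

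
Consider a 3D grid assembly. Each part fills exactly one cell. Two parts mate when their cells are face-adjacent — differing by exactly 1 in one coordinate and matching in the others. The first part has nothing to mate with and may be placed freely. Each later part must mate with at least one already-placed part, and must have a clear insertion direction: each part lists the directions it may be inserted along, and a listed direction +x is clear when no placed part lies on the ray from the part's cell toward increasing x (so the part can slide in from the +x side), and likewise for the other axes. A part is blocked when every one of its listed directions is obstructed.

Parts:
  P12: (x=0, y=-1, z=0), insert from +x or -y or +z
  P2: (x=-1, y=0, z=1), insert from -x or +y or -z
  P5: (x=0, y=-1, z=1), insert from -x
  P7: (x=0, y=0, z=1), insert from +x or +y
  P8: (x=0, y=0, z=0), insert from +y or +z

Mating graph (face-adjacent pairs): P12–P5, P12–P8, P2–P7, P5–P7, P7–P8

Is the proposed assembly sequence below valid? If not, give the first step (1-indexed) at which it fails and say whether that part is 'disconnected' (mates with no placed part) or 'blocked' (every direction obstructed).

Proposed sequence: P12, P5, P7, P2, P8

Valid

1. P12@(0, -1, 0) [+x clear] — {P12}
2. P5@(0, -1, 1) [-x clear] — {P12, P5}
3. P7@(0, 0, 1) [+x clear] — {P12, P5, P7}
4. P2@(-1, 0, 1) [-x clear] — {P12, P2, P5, P7}
5. P8@(0, 0, 0) [+y clear] — {P12, P2, P5, P7, P8}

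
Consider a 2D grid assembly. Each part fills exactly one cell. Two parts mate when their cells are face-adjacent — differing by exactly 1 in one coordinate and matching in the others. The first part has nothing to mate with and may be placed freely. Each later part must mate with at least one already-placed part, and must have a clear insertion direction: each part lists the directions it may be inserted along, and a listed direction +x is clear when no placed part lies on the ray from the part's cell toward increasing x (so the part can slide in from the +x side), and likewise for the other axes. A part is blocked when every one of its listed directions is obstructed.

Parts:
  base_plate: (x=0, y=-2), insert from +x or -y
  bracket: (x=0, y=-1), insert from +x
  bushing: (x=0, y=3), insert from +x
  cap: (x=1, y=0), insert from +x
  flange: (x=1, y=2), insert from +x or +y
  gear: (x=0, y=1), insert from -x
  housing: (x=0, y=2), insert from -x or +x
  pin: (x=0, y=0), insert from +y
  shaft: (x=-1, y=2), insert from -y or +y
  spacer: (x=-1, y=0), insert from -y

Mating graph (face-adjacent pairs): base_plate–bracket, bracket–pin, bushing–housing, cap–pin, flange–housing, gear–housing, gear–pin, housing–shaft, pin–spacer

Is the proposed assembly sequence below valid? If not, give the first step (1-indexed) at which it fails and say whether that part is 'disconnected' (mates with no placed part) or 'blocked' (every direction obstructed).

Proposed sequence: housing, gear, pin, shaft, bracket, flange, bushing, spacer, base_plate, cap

1. housing@(0, 2) [-x clear] — {housing}
2. gear@(0, 1) [-x clear] — {gear, housing}
3. pin@(0, 0) — +y all obstructed ⇒ blocked

Invalid at step 3 (blocked)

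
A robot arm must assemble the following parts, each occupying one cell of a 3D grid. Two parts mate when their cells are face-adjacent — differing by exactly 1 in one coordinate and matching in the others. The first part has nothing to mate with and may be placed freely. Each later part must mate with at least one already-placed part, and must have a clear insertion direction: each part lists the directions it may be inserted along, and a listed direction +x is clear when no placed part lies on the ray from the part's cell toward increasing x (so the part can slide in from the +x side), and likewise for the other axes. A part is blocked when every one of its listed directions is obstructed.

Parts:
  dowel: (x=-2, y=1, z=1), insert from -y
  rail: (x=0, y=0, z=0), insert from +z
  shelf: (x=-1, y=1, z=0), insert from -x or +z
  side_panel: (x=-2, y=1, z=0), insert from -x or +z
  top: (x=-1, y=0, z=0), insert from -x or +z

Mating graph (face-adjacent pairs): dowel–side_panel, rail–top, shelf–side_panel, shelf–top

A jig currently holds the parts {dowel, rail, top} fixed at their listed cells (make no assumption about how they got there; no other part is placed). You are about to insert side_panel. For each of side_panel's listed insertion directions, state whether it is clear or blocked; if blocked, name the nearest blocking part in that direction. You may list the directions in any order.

-x: ray from side_panel(-2, 1, 0) has no placed part ⇒ clear
+z: nearest on ray is dowel@(-2, 1, 1) ⇒ blocked

+z: blocked by dowel; -x: clear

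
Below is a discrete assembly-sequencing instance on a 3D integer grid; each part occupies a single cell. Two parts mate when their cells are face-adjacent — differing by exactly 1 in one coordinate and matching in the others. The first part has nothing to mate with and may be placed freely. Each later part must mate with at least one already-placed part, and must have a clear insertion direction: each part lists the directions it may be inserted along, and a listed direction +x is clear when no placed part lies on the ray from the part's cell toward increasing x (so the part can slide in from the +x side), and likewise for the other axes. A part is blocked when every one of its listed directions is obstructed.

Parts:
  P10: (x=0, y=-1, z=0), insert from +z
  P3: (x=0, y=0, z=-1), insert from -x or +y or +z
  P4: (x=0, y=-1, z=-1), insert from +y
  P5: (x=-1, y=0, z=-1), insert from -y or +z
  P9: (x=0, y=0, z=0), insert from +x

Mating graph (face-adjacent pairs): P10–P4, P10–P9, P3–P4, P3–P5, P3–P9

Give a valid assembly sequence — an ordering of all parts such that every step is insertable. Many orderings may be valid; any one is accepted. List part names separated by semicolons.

1. P4@(0, -1, -1) [+y clear] — {P4}
2. P3@(0, 0, -1) [-x clear] — {P3, P4}
3. P9@(0, 0, 0) [+x clear] — {P3, P4, P9}
4. P10@(0, -1, 0) [+z clear] — {P10, P3, P4, P9}
5. P5@(-1, 0, -1) [-y clear] — {P10, P3, P4, P5, P9}

P4; P3; P9; P10; P5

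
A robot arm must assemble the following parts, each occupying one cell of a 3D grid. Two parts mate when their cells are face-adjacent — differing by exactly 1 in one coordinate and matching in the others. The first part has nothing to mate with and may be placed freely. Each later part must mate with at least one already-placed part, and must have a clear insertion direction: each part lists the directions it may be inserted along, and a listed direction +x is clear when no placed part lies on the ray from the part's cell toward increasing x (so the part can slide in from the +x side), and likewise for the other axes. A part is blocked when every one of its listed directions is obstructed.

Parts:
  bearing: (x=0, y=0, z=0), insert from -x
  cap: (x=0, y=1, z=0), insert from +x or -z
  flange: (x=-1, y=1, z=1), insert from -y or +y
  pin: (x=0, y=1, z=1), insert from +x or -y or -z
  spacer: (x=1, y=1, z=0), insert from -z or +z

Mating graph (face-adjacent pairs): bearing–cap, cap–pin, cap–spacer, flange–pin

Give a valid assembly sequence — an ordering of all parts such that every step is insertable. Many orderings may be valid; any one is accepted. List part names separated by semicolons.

bearing; cap; spacer; pin; flange

1. bearing@(0, 0, 0) [-x clear] — {bearing}
2. cap@(0, 1, 0) [+x clear] — {bearing, cap}
3. spacer@(1, 1, 0) [-z clear] — {bearing, cap, spacer}
4. pin@(0, 1, 1) [+x clear] — {bearing, cap, pin, spacer}
5. flange@(-1, 1, 1) [-y clear] — {bearing, cap, flange, pin, spacer}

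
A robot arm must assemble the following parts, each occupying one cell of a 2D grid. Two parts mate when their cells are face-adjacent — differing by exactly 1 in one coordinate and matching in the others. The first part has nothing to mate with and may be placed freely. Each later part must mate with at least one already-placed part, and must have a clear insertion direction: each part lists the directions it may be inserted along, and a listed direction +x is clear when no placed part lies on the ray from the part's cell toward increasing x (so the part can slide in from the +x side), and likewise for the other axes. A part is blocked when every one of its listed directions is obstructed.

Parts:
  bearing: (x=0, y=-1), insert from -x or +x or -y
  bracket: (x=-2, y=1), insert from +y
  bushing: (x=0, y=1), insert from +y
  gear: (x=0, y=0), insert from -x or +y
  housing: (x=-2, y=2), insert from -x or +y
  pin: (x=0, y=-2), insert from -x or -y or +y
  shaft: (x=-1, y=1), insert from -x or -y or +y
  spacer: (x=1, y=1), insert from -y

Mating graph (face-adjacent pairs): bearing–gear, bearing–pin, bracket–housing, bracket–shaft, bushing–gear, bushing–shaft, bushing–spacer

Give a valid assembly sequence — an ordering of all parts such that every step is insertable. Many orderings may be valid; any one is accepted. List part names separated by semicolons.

1. bushing@(0, 1) [+y clear] — {bushing}
2. gear@(0, 0) [-x clear] — {bushing, gear}
3. bearing@(0, -1) [-x clear] — {bearing, bushing, gear}
4. pin@(0, -2) [-x clear] — {bearing, bushing, gear, pin}
5. spacer@(1, 1) [-y clear] — {bearing, bushing, gear, pin, spacer}
6. shaft@(-1, 1) [-x clear] — {bearing, bushing, gear, pin, shaft, spacer}
7. bracket@(-2, 1) [+y clear] — {bearing, bracket, bushing, gear, pin, shaft, spacer}
8. housing@(-2, 2) [-x clear] — {bearing, bracket, bushing, gear, housing, pin, shaft, spacer}

bushing; gear; bearing; pin; spacer; shaft; bracket; housing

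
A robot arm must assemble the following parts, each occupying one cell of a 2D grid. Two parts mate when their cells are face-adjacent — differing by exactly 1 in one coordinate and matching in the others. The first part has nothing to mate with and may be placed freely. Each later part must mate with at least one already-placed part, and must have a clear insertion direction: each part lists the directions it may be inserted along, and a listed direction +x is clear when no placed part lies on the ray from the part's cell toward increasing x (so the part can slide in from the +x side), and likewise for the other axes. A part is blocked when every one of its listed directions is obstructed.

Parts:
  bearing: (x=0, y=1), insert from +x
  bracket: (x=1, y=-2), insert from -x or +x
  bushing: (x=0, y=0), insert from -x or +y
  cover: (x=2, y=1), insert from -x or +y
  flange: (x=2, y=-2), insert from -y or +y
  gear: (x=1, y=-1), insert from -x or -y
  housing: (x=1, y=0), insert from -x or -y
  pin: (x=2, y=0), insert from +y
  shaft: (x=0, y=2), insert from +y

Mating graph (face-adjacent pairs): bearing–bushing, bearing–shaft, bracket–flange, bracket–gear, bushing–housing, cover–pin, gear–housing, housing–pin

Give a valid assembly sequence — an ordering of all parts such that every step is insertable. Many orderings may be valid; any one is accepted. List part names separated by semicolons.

housing; bushing; bearing; pin; cover; gear; bracket; flange; shaft

1. housing@(1, 0) [-x clear] — {housing}
2. bushing@(0, 0) [-x clear] — {bushing, housing}
3. bearing@(0, 1) [+x clear] — {bearing, bushing, housing}
4. pin@(2, 0) [+y clear] — {bearing, bushing, housing, pin}
5. cover@(2, 1) [+y clear] — {bearing, bushing, cover, housing, pin}
6. gear@(1, -1) [-x clear] — {bearing, bushing, cover, gear, housing, pin}
7. bracket@(1, -2) [-x clear] — {bearing, bracket, bushing, cover, gear, housing, pin}
8. flange@(2, -2) [-y clear] — {bearing, bracket, bushing, cover, flange, gear, housing, pin}
9. shaft@(0, 2) [+y clear] — {bearing, bracket, bushing, cover, flange, gear, housing, pin, shaft}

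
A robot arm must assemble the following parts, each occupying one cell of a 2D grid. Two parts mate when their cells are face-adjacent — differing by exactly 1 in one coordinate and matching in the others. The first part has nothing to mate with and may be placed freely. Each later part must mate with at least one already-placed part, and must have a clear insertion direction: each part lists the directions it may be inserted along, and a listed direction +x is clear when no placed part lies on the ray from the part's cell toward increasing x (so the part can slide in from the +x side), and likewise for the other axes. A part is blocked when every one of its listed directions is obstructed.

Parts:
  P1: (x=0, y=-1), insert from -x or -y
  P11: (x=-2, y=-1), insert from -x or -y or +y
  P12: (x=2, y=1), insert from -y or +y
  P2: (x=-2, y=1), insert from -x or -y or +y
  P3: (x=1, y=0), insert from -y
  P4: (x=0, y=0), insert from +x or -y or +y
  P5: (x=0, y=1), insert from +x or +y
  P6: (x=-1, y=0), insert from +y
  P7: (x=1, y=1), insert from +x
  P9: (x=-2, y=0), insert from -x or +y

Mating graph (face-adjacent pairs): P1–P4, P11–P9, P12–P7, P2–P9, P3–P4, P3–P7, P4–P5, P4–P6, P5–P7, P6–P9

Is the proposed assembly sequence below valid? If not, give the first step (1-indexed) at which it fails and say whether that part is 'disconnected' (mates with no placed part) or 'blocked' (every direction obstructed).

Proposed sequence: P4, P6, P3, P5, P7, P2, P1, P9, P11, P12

1. P4@(0, 0) [+x clear] — {P4}
2. P6@(-1, 0) [+y clear] — {P4, P6}
3. P3@(1, 0) [-y clear] — {P3, P4, P6}
4. P5@(0, 1) [+x clear] — {P3, P4, P5, P6}
5. P7@(1, 1) [+x clear] — {P3, P4, P5, P6, P7}
6. P2@(-2, 1) — no placed neighbour ⇒ disconnected

Invalid at step 6 (disconnected)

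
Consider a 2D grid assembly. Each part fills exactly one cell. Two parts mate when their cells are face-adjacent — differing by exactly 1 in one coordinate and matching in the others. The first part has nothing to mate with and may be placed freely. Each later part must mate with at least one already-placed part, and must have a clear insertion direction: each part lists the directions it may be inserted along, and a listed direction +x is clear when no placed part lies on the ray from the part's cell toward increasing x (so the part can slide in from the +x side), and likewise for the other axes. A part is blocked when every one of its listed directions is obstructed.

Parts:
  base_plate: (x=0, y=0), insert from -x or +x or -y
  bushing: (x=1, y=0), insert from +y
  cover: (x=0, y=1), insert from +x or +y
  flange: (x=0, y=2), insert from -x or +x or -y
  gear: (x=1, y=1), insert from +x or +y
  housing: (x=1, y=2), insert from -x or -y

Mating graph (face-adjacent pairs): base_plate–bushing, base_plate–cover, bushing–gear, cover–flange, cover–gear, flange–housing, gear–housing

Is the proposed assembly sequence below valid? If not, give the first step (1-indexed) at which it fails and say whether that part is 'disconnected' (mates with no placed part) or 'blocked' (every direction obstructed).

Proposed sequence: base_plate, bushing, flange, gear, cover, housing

1. base_plate@(0, 0) [-x clear] — {base_plate}
2. bushing@(1, 0) [+y clear] — {base_plate, bushing}
3. flange@(0, 2) — no placed neighbour ⇒ disconnected

Invalid at step 3 (disconnected)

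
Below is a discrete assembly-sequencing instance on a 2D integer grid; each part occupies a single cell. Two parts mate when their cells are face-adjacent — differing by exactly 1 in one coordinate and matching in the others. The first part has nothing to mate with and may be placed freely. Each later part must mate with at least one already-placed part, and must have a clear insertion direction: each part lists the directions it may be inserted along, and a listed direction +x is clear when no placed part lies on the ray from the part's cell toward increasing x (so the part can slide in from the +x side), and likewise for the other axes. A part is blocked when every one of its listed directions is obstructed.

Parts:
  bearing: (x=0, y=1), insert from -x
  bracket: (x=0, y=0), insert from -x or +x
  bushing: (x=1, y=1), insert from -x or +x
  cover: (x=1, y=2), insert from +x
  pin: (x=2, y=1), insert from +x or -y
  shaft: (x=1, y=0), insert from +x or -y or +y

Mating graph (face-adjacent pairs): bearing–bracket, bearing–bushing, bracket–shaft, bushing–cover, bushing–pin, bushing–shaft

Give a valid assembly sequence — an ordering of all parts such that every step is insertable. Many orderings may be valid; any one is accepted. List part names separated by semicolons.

bearing; bracket; bushing; pin; cover; shaft

1. bearing@(0, 1) [-x clear] — {bearing}
2. bracket@(0, 0) [-x clear] — {bearing, bracket}
3. bushing@(1, 1) [+x clear] — {bearing, bracket, bushing}
4. pin@(2, 1) [+x clear] — {bearing, bracket, bushing, pin}
5. cover@(1, 2) [+x clear] — {bearing, bracket, bushing, cover, pin}
6. shaft@(1, 0) [+x clear] — {bearing, bracket, bushing, cover, pin, shaft}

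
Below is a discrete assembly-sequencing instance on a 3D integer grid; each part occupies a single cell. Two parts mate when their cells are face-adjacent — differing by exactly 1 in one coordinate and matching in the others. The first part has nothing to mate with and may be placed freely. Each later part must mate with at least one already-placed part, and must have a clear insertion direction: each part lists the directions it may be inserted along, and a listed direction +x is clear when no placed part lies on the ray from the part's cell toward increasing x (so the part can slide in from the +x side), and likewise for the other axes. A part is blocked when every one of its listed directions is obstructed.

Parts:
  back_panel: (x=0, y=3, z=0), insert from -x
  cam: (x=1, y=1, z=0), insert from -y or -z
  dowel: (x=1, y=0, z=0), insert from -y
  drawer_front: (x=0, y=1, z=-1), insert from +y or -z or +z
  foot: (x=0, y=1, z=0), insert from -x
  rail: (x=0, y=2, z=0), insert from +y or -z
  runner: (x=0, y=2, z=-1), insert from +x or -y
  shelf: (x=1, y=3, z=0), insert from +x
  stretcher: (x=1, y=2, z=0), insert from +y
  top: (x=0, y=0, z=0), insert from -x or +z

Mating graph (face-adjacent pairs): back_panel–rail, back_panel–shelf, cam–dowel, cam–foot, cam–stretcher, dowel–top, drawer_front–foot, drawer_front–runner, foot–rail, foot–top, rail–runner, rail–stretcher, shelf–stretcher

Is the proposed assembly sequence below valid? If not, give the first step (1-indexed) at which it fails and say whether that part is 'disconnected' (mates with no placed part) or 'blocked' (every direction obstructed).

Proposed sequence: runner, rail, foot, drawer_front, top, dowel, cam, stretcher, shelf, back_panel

Valid

1. runner@(0, 2, -1) [+x clear] — {runner}
2. rail@(0, 2, 0) [+y clear] — {rail, runner}
3. foot@(0, 1, 0) [-x clear] — {foot, rail, runner}
4. drawer_front@(0, 1, -1) [-z clear] — {drawer_front, foot, rail, runner}
5. top@(0, 0, 0) [-x clear] — {drawer_front, foot, rail, runner, top}
6. dowel@(1, 0, 0) [-y clear] — {dowel, drawer_front, foot, rail, runner, top}
7. cam@(1, 1, 0) [-z clear] — {cam, dowel, drawer_front, foot, rail, runner, top}
8. stretcher@(1, 2, 0) [+y clear] — {cam, dowel, drawer_front, foot, rail, runner, stretcher, top}
9. shelf@(1, 3, 0) [+x clear] — {cam, dowel, drawer_front, foot, rail, runner, shelf, stretcher, top}
10. back_panel@(0, 3, 0) [-x clear] — {back_panel, cam, dowel, drawer_front, foot, rail, runner, shelf, stretcher, top}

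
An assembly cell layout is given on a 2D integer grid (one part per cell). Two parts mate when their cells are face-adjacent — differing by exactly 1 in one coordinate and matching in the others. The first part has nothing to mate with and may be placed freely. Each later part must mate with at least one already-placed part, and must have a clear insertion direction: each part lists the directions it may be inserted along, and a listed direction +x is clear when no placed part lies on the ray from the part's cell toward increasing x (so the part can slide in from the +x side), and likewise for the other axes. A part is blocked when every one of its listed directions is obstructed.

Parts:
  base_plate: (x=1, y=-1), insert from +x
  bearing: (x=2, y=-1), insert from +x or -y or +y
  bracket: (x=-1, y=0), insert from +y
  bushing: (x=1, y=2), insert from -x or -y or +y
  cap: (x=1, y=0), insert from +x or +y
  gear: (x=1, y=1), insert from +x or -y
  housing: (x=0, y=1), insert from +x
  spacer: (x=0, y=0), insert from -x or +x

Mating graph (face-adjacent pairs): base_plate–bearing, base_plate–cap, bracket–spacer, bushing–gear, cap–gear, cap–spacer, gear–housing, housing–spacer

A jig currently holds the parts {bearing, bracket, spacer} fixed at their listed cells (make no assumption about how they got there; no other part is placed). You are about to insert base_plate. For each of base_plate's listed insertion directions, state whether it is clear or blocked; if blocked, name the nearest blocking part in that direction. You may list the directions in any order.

+x: nearest on ray is bearing@(2, -1) ⇒ blocked

+x: blocked by bearing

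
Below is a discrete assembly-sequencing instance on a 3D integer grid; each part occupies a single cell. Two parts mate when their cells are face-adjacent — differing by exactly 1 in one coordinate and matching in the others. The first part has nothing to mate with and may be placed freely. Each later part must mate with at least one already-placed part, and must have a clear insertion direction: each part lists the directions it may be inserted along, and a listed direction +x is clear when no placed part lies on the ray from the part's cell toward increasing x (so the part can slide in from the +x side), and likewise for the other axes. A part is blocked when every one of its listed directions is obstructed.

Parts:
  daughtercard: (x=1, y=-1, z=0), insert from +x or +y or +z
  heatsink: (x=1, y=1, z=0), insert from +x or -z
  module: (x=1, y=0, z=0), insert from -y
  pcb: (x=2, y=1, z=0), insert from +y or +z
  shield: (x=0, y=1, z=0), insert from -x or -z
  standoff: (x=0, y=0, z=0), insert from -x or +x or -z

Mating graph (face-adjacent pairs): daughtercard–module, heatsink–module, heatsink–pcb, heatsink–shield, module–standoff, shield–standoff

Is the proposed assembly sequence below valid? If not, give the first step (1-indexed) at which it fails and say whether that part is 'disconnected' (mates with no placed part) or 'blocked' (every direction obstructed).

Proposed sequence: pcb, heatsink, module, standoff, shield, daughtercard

Valid

1. pcb@(2, 1, 0) [+y clear] — {pcb}
2. heatsink@(1, 1, 0) [-z clear] — {heatsink, pcb}
3. module@(1, 0, 0) [-y clear] — {heatsink, module, pcb}
4. standoff@(0, 0, 0) [-x clear] — {heatsink, module, pcb, standoff}
5. shield@(0, 1, 0) [-x clear] — {heatsink, module, pcb, shield, standoff}
6. daughtercard@(1, -1, 0) [+x clear] — {daughtercard, heatsink, module, pcb, shield, standoff}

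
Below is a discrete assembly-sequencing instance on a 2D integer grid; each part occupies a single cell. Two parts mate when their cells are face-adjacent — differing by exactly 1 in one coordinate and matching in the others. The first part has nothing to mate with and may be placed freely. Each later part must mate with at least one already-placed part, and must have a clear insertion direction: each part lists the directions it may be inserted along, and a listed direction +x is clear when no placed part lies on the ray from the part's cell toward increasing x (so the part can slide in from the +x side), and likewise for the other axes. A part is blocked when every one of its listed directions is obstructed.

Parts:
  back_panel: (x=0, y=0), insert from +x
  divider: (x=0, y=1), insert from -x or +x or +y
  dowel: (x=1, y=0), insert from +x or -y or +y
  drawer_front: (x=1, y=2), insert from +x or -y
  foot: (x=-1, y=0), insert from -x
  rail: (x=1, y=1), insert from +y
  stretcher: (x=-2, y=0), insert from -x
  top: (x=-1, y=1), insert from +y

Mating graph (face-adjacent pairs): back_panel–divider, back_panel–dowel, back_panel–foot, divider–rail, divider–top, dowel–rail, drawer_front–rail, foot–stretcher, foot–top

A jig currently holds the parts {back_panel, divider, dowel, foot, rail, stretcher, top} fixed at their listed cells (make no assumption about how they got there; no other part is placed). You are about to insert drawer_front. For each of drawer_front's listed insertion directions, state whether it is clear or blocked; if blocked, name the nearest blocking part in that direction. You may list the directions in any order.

+x: ray from drawer_front(1, 2) has no placed part ⇒ clear
-y: nearest on ray is rail@(1, 1) ⇒ blocked

+x: clear; -y: blocked by rail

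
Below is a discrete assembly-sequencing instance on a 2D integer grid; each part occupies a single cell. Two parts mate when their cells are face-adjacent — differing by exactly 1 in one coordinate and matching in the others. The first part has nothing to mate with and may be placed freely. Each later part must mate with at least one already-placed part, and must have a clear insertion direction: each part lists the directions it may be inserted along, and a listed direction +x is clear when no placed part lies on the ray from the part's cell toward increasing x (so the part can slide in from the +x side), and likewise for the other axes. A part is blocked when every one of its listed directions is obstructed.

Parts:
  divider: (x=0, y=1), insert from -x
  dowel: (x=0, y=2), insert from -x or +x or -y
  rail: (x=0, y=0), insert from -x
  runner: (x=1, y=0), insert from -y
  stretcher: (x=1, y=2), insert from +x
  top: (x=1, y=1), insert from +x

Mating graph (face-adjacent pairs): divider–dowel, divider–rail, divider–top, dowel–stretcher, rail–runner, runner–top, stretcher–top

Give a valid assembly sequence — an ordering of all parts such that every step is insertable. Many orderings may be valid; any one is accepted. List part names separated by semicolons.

1. divider@(0, 1) [-x clear] — {divider}
2. top@(1, 1) [+x clear] — {divider, top}
3. runner@(1, 0) [-y clear] — {divider, runner, top}
4. stretcher@(1, 2) [+x clear] — {divider, runner, stretcher, top}
5. rail@(0, 0) [-x clear] — {divider, rail, runner, stretcher, top}
6. dowel@(0, 2) [-x clear] — {divider, dowel, rail, runner, stretcher, top}

divider; top; runner; stretcher; rail; dowel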